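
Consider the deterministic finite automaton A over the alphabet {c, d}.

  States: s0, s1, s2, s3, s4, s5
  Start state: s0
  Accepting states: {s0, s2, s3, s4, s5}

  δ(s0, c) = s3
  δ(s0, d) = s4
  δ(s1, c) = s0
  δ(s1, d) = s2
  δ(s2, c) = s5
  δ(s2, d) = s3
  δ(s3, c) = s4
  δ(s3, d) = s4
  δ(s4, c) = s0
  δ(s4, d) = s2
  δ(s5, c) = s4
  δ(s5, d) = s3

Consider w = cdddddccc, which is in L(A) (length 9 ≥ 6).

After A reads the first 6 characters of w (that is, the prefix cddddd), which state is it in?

Run of A on the first 6 characters of w = c d d d d d:
  step 0: s0  (start)
  step 1: s3  (read c: s0→s3)
  step 2: s4  (read d: s3→s4)
  step 3: s2  (read d: s4→s2)
  step 4: s3  (read d: s2→s3)
  step 5: s4  (read d: s3→s4)
  step 6: s2  (read d: s4→s2)

After reading 6 characters, A is in state s2.

s2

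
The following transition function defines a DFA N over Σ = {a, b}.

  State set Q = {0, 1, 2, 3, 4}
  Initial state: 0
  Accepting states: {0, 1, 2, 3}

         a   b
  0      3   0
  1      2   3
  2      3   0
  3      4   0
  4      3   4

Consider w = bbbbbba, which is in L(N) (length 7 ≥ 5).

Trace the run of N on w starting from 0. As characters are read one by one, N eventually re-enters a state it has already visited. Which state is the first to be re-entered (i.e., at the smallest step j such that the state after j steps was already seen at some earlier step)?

State sequence: 0 -b-> 0 -b-> 0 -b-> 0 -b-> 0 -b-> 0 -b-> 0 -a-> 3
First repeat at step 1: 0 was already visited.

The earliest repeat is at step j = 1: N is in 0, which it already visited at step i = 0.
With |Q| = 5, pigeonhole forces a state repeat no later than step 5; the substring read between the first and second visits to that state can be pumped.

0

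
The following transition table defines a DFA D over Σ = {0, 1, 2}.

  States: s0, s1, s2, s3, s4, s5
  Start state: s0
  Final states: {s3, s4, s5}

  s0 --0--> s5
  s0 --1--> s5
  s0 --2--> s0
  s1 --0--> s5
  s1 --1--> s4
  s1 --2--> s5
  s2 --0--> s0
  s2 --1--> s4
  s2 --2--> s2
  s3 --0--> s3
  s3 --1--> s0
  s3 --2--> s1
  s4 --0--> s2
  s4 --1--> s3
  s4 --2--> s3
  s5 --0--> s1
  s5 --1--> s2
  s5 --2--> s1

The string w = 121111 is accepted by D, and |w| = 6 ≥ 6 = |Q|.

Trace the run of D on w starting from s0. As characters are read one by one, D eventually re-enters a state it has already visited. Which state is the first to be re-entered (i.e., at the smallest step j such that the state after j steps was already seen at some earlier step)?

Run of D on w = 1 2 1 1 1 1:
  step 0: s0  (start)
  step 1: s5  (read 1: s0→s5)
  step 2: s1  (read 2: s5→s1)
  step 3: s4  (read 1: s1→s4)
  step 4: s3  (read 1: s4→s3)
  step 5: s0  (read 1: s3→s0)   ← first repeat (s0 seen earlier)
  step 6: s5  (read 1: s0→s5)

The earliest repeat is at step j = 5: D is in s0, which it already visited at step i = 0.

s0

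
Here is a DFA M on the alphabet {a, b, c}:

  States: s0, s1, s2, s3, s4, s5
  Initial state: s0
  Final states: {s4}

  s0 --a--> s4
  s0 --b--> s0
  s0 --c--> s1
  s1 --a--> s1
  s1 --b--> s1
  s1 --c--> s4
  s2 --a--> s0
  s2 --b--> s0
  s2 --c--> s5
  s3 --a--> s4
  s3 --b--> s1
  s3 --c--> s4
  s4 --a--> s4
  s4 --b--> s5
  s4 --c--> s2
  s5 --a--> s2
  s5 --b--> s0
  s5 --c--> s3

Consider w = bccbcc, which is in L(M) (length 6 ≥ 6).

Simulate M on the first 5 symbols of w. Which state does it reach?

State sequence: s0 -b-> s0 -c-> s1 -c-> s4 -b-> s5 -c-> s3

After reading 5 characters, M is in state s3.
(This kind of state-tracing is the core of the pumping-lemma construction: with 6 states, pigeonhole forces a repeat within the first 6 steps.)

s3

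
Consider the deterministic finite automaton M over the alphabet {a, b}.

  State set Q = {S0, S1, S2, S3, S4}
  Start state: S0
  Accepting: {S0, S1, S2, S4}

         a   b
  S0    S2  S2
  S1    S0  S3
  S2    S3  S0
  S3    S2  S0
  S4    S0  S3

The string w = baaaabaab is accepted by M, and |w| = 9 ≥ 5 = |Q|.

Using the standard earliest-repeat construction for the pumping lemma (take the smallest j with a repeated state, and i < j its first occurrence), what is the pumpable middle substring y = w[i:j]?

aa

Run of M on w = b a a a a b a a b:
  step 0: S0  (start)
  step 1: S2  (read b: S0→S2)
  step 2: S3  (read a: S2→S3)
  step 3: S2  (read a: S3→S2)   ← first repeat (S2 seen earlier)
  step 4: S3  (read a: S2→S3)
  step 5: S2  (read a: S3→S2)
  step 6: S0  (read b: S2→S0)
  step 7: S2  (read a: S0→S2)
  step 8: S3  (read a: S2→S3)
  step 9: S0  (read b: S3→S0)

So i = 1, j = 3, giving x = w[0:1] = b, y = w[1:3] = aa, z = w[3:9] = aabaab.
Check: |xy| = 3 ≤ 5 and |y| = 2 ≥ 1. Reading y takes M from S2 back to S2, so every xyⁱz is accepted.
The DFA has 5 states, so the proof of the pumping lemma guarantees a repeated state among the first 5+1 visited; the segment between the two visits is the pumpable y.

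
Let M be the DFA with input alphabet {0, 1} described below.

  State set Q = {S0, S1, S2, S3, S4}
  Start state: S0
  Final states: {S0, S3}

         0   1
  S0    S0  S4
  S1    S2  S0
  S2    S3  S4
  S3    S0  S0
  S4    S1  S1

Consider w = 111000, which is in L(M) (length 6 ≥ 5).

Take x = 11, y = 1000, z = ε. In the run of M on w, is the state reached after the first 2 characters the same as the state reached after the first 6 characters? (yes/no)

Run of M on the first 6 characters of w = 1 1 1 0 0 0:
  step 0: S0  (start)
  step 1: S4  (read 1: S0→S4)
  step 2: S1  (read 1: S4→S1)
  step 3: S0  (read 1: S1→S0)
  step 4: S0  (read 0: S0→S0)
  step 5: S0  (read 0: S0→S0)
  step 6: S0  (read 0: S0→S0)

After x (step 2): S1. After xy (step 6): S0.
They differ (S1 ≠ S0), so y is not a cycle from the state after x; this split is not the one the pumping-lemma construction produces, and pumping y need not keep the string in L(M).

no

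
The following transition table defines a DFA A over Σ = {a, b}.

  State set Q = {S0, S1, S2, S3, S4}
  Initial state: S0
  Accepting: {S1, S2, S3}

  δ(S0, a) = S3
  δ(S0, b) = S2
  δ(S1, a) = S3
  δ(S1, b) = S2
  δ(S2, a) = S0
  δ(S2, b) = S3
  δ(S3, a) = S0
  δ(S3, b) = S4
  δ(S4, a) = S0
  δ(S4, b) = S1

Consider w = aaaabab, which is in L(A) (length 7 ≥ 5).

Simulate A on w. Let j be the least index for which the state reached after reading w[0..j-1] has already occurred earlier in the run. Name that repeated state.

S0

State sequence: S0 -a-> S3 -a-> S0 -a-> S3 -a-> S0 -b-> S2 -a-> S0 -b-> S2
First repeat at step 2: S0 was already visited.

The earliest repeat is at step j = 2: A is in S0, which it already visited at step i = 0.
With |Q| = 5, pigeonhole forces a state repeat no later than step 5; the substring read between the first and second visits to that state can be pumped.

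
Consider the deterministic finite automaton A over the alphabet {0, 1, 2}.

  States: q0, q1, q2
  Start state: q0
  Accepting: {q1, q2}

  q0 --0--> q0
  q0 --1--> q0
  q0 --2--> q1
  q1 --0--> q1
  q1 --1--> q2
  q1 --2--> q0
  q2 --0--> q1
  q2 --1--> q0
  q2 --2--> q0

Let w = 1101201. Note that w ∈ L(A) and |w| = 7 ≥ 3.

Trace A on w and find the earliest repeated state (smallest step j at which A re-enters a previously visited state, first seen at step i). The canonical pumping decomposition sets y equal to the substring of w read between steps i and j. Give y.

State sequence: q0 -1-> q0 -1-> q0 -0-> q0 -1-> q0 -2-> q1 -0-> q1 -1-> q2
First repeat at step 1: q0 was already visited.

So i = 0, j = 1, giving x = w[0:0] = ε, y = w[0:1] = 1, z = w[1:7] = 101201.
Check: |xy| = 1 ≤ 3 and |y| = 1 ≥ 1. Reading y takes A from q0 back to q0, so every xyⁱz is accepted.
The DFA has 3 states, so the proof of the pumping lemma guarantees a repeated state among the first 3+1 visited; the segment between the two visits is the pumpable y.

1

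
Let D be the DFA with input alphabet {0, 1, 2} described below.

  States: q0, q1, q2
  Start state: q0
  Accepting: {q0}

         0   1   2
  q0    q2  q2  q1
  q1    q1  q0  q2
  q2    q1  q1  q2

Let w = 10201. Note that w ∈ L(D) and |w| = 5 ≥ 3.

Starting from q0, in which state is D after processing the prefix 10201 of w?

Run of D on the first 5 characters of w = 1 0 2 0 1:
  step 0: q0  (start)
  step 1: q2  (read 1: q0→q2)
  step 2: q1  (read 0: q2→q1)
  step 3: q2  (read 2: q1→q2)
  step 4: q1  (read 0: q2→q1)
  step 5: q0  (read 1: q1→q0)

After reading 5 characters, D is in state q0.
(This kind of state-tracing is the core of the pumping-lemma construction: with 3 states, pigeonhole forces a repeat within the first 3 steps.)

q0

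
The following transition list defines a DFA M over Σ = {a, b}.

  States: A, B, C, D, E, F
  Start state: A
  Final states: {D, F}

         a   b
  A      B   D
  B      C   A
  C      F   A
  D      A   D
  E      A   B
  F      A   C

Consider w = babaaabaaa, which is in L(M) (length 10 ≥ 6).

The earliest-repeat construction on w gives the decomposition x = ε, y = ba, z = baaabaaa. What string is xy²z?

bababaaabaaa

xy^2z = ε·ba·ba·baaabaaa = bababaaabaaa.
Reading y = ba takes M from A back to A, so after x·y·y the machine is still in A, and z then leads to the accepting state F. Hence bababaaabaaa ∈ L(M).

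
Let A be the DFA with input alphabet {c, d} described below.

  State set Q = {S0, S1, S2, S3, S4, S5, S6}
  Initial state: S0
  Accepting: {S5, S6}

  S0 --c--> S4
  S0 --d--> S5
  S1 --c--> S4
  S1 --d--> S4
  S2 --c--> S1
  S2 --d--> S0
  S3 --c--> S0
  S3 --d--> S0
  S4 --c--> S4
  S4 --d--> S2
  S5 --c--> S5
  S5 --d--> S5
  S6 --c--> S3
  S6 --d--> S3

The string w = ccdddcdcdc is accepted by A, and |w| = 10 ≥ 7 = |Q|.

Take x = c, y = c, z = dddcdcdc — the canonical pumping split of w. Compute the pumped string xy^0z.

cdddcdcdc

xy⁰z = xz = c·dddcdcdc = cdddcdcdc.
Reading y = c takes A from S4 back to S4, so after x the machine is still in S4, and z then leads to the accepting state S5. Hence cdddcdcdc ∈ L(A).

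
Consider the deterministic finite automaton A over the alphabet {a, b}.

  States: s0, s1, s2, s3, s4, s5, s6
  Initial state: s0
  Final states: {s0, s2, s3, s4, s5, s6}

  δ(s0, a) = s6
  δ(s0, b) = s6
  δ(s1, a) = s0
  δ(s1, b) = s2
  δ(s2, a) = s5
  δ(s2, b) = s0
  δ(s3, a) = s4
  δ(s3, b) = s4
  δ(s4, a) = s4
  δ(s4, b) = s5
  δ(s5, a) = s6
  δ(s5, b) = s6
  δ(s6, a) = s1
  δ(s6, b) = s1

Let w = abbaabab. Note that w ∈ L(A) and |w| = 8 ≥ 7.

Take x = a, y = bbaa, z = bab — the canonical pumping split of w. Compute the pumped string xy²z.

abbaabbaabab

xy^2z = a·bbaa·bbaa·bab = abbaabbaabab.
Reading y = bbaa takes A from s6 back to s6, so after x·y·y the machine is still in s6, and z then leads to the accepting state s6. Hence abbaabbaabab ∈ L(A).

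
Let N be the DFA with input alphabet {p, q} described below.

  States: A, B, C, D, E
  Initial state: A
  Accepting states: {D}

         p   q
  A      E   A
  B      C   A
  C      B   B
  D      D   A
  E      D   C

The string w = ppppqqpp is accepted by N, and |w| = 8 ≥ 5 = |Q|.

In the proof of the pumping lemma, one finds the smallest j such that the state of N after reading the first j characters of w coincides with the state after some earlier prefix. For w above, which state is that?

State sequence: A -p-> E -p-> D -p-> D -p-> D -q-> A -q-> A -p-> E -p-> D
First repeat at step 3: D was already visited.

The earliest repeat is at step j = 3: N is in D, which it already visited at step i = 2.
Since N has 5 states, any run of length ≥ 5 visits 5+1 states, so by pigeonhole some state repeats within the first 5 steps — that repeat gives the pumpable loop.

D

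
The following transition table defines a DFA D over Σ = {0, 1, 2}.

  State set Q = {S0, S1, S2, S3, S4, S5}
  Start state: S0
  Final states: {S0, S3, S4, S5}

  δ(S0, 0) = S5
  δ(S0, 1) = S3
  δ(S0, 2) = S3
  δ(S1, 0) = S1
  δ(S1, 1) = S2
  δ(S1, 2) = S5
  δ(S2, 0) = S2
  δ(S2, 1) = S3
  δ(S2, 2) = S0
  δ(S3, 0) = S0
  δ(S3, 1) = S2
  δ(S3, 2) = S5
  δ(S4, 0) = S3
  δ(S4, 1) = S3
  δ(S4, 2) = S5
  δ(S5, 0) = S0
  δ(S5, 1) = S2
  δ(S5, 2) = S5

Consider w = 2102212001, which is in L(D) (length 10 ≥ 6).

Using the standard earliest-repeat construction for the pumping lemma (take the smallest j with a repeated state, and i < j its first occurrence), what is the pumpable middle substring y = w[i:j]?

0

Run of D on w = 2 1 0 2 2 1 2 0 0 1:
  step 0: S0  (start)
  step 1: S3  (read 2: S0→S3)
  step 2: S2  (read 1: S3→S2)
  step 3: S2  (read 0: S2→S2)   ← first repeat (S2 seen earlier)
  step 4: S0  (read 2: S2→S0)
  step 5: S3  (read 2: S0→S3)
  step 6: S2  (read 1: S3→S2)
  step 7: S0  (read 2: S2→S0)
  step 8: S5  (read 0: S0→S5)
  step 9: S0  (read 0: S5→S0)
  step 10: S3  (read 1: S0→S3)

So i = 2, j = 3, giving x = w[0:2] = 21, y = w[2:3] = 0, z = w[3:10] = 2212001.
Check: |xy| = 3 ≤ 6 and |y| = 1 ≥ 1. Reading y takes D from S2 back to S2, so every xyⁱz is accepted.
Since D has 6 states, any run of length ≥ 6 visits 6+1 states, so by pigeonhole some state repeats within the first 6 steps — that repeat gives the pumpable loop.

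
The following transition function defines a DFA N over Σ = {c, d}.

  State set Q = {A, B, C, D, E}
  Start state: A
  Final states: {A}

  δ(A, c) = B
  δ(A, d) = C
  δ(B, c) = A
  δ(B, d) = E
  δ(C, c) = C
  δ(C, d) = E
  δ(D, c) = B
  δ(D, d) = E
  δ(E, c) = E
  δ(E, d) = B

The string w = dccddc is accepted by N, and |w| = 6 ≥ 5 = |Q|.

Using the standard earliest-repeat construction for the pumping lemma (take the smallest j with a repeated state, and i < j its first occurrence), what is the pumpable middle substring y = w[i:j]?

Run of N on w = d c c d d c:
  step 0: A  (start)
  step 1: C  (read d: A→C)
  step 2: C  (read c: C→C)   ← first repeat (C seen earlier)
  step 3: C  (read c: C→C)
  step 4: E  (read d: C→E)
  step 5: B  (read d: E→B)
  step 6: A  (read c: B→A)

So i = 1, j = 2, giving x = w[0:1] = d, y = w[1:2] = c, z = w[2:6] = cddc.
Check: |xy| = 2 ≤ 5 and |y| = 1 ≥ 1. Reading y takes N from C back to C, so every xyⁱz is accepted.

c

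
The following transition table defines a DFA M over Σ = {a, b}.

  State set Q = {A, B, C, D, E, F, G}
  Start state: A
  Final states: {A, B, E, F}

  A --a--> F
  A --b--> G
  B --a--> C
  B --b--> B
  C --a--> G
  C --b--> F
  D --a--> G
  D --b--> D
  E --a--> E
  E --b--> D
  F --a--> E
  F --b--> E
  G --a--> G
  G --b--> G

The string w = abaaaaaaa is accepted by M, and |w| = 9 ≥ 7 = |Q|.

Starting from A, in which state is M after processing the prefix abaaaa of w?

E

Run of M on the first 6 characters of w = a b a a a a:
  step 0: A  (start)
  step 1: F  (read a: A→F)
  step 2: E  (read b: F→E)
  step 3: E  (read a: E→E)
  step 4: E  (read a: E→E)
  step 5: E  (read a: E→E)
  step 6: E  (read a: E→E)

After reading 6 characters, M is in state E.
(This kind of state-tracing is the core of the pumping-lemma construction: with 7 states, pigeonhole forces a repeat within the first 7 steps.)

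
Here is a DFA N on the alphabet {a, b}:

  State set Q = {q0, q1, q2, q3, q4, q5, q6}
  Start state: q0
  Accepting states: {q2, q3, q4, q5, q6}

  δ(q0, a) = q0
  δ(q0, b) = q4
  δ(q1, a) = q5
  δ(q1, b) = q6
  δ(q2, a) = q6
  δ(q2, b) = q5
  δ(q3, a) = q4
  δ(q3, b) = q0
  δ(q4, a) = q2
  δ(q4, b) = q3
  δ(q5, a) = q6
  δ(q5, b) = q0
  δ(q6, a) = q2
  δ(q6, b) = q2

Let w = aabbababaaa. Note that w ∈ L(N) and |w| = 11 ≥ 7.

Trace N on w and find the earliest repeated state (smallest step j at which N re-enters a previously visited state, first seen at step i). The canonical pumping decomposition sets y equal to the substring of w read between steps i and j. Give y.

State sequence: q0 -a-> q0 -a-> q0 -b-> q4 -b-> q3 -a-> q4 -b-> q3 -a-> q4 -b-> q3 -a-> q4 -a-> q2 -a-> q6
First repeat at step 1: q0 was already visited.

So i = 0, j = 1, giving x = w[0:0] = ε, y = w[0:1] = a, z = w[1:11] = abbababaaa.
Check: |xy| = 1 ≤ 7 and |y| = 1 ≥ 1. Reading y takes N from q0 back to q0, so every xyⁱz is accepted.

a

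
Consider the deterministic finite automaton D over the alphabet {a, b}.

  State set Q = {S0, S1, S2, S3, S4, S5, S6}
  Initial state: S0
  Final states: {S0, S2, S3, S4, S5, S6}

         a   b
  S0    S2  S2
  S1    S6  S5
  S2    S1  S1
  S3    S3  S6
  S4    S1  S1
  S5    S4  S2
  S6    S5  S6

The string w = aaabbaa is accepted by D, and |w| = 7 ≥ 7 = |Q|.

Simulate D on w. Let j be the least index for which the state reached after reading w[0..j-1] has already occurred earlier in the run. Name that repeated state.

Run of D on w = a a a b b a a:
  step 0: S0  (start)
  step 1: S2  (read a: S0→S2)
  step 2: S1  (read a: S2→S1)
  step 3: S6  (read a: S1→S6)
  step 4: S6  (read b: S6→S6)   ← first repeat (S6 seen earlier)
  step 5: S6  (read b: S6→S6)
  step 6: S5  (read a: S6→S5)
  step 7: S4  (read a: S5→S4)

The earliest repeat is at step j = 4: D is in S6, which it already visited at step i = 3.
The DFA has 7 states, so the proof of the pumping lemma guarantees a repeated state among the first 7+1 visited; the segment between the two visits is the pumpable y.

S6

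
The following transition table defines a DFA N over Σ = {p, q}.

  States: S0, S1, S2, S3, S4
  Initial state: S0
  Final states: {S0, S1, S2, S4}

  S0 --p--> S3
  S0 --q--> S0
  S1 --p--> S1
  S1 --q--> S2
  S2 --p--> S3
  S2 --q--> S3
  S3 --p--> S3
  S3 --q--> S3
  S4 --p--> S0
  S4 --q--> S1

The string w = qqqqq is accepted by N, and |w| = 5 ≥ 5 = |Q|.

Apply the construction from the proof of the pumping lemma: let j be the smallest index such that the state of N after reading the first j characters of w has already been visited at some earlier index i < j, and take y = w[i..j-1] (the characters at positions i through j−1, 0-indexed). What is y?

q

State sequence: S0 -q-> S0 -q-> S0 -q-> S0 -q-> S0 -q-> S0
First repeat at step 1: S0 was already visited.

So i = 0, j = 1, giving x = w[0:0] = ε, y = w[0:1] = q, z = w[1:5] = qqqq.
Check: |xy| = 1 ≤ 5 and |y| = 1 ≥ 1. Reading y takes N from S0 back to S0, so every xyⁱz is accepted.
Since N has 5 states, any run of length ≥ 5 visits 5+1 states, so by pigeonhole some state repeats within the first 5 steps — that repeat gives the pumpable loop.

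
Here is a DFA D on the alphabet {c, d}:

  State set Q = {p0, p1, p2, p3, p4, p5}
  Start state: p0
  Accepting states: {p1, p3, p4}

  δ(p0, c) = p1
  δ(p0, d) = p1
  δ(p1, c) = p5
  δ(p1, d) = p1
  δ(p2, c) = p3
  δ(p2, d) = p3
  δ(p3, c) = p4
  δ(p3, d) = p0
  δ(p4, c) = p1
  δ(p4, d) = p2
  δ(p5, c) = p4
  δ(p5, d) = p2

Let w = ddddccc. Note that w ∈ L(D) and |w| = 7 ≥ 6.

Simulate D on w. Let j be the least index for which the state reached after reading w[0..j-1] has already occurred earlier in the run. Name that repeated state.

State sequence: p0 -d-> p1 -d-> p1 -d-> p1 -d-> p1 -c-> p5 -c-> p4 -c-> p1
First repeat at step 2: p1 was already visited.

The earliest repeat is at step j = 2: D is in p1, which it already visited at step i = 1.
Pumping length from the standard proof: p = 6 (the number of states). The repeated state found above gives |xy| = j ≤ 6 and |y| = j − i ≥ 1.

p1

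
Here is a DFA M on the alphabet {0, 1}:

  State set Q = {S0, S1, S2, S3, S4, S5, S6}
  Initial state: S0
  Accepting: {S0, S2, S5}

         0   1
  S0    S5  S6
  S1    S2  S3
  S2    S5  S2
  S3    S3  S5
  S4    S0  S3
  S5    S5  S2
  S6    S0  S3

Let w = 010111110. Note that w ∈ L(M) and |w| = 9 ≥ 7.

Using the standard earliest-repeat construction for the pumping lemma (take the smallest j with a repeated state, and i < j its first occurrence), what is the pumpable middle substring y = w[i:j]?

10

State sequence: S0 -0-> S5 -1-> S2 -0-> S5 -1-> S2 -1-> S2 -1-> S2 -1-> S2 -1-> S2 -0-> S5
First repeat at step 3: S5 was already visited.

So i = 1, j = 3, giving x = w[0:1] = 0, y = w[1:3] = 10, z = w[3:9] = 111110.
Check: |xy| = 3 ≤ 7 and |y| = 2 ≥ 1. Reading y takes M from S5 back to S5, so every xyⁱz is accepted.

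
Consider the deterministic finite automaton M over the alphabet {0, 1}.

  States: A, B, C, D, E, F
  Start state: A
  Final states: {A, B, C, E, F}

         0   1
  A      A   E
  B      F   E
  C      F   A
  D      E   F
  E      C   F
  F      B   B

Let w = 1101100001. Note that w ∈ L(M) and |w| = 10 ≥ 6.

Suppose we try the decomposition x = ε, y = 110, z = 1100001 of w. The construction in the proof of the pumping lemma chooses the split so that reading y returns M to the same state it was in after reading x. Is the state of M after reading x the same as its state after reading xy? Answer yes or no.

State sequence: A -1-> E -1-> F -0-> B

After x (step 0): A. After xy (step 3): B.
They differ (A ≠ B), so y is not a cycle from the state after x; this split is not the one the pumping-lemma construction produces, and pumping y need not keep the string in L(M).

no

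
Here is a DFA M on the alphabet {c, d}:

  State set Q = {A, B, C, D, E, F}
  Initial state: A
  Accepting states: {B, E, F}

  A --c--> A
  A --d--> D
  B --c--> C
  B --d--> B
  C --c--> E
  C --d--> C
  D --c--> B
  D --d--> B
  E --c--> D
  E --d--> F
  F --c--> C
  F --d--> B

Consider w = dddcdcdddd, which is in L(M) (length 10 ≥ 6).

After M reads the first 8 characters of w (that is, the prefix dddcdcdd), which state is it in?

State sequence: A -d-> D -d-> B -d-> B -c-> C -d-> C -c-> E -d-> F -d-> B

After reading 8 characters, M is in state B.

B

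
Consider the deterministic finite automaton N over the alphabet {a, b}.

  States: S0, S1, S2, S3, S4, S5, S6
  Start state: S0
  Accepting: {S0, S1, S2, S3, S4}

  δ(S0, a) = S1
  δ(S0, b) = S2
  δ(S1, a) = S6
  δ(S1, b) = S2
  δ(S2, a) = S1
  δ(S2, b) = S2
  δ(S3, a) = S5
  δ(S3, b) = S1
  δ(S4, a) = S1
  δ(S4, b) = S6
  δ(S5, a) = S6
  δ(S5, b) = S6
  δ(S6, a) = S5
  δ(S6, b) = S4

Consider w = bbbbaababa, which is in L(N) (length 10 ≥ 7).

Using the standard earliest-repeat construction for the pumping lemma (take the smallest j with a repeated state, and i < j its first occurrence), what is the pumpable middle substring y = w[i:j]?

State sequence: S0 -b-> S2 -b-> S2 -b-> S2 -b-> S2 -a-> S1 -a-> S6 -b-> S4 -a-> S1 -b-> S2 -a-> S1
First repeat at step 2: S2 was already visited.

So i = 1, j = 2, giving x = w[0:1] = b, y = w[1:2] = b, z = w[2:10] = bbaababa.
Check: |xy| = 2 ≤ 7 and |y| = 1 ≥ 1. Reading y takes N from S2 back to S2, so every xyⁱz is accepted.

b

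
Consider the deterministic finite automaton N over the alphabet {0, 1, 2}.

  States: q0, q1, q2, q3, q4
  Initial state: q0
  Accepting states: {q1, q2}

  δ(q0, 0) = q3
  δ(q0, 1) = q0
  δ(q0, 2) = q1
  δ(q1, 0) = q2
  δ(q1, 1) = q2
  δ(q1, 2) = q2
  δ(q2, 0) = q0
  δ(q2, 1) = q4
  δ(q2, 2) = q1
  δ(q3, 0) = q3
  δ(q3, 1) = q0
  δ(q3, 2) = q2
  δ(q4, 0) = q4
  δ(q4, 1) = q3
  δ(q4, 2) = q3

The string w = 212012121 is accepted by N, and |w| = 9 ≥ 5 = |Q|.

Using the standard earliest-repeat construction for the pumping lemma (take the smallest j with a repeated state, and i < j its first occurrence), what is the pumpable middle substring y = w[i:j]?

State sequence: q0 -2-> q1 -1-> q2 -2-> q1 -0-> q2 -1-> q4 -2-> q3 -1-> q0 -2-> q1 -1-> q2
First repeat at step 3: q1 was already visited.

So i = 1, j = 3, giving x = w[0:1] = 2, y = w[1:3] = 12, z = w[3:9] = 012121.
Check: |xy| = 3 ≤ 5 and |y| = 2 ≥ 1. Reading y takes N from q1 back to q1, so every xyⁱz is accepted.
The DFA has 5 states, so the proof of the pumping lemma guarantees a repeated state among the first 5+1 visited; the segment between the two visits is the pumpable y.

12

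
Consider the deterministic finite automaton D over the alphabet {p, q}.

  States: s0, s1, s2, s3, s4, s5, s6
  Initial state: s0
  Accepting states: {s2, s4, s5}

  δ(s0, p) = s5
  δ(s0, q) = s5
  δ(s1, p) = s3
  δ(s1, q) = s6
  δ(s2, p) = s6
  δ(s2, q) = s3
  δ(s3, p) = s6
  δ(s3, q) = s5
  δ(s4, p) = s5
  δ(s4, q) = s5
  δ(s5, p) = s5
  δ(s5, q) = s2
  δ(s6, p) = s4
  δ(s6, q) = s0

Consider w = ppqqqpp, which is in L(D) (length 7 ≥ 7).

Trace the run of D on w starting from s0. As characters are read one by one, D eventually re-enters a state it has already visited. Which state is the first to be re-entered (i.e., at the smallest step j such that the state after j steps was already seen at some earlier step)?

State sequence: s0 -p-> s5 -p-> s5 -q-> s2 -q-> s3 -q-> s5 -p-> s5 -p-> s5
First repeat at step 2: s5 was already visited.

The earliest repeat is at step j = 2: D is in s5, which it already visited at step i = 1.
The DFA has 7 states, so the proof of the pumping lemma guarantees a repeated state among the first 7+1 visited; the segment between the two visits is the pumpable y.

s5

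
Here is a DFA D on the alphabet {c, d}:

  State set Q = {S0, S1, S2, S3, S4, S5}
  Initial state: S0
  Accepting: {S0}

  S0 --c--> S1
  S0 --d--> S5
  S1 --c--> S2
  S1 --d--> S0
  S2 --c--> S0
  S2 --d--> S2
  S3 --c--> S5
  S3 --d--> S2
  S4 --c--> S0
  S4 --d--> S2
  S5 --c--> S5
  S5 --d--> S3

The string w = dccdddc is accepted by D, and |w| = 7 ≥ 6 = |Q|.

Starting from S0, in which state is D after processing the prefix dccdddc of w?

S0

Run of D on the first 7 characters of w = d c c d d d c:
  step 0: S0  (start)
  step 1: S5  (read d: S0→S5)
  step 2: S5  (read c: S5→S5)
  step 3: S5  (read c: S5→S5)
  step 4: S3  (read d: S5→S3)
  step 5: S2  (read d: S3→S2)
  step 6: S2  (read d: S2→S2)
  step 7: S0  (read c: S2→S0)

After reading 7 characters, D is in state S0.
(This kind of state-tracing is the core of the pumping-lemma construction: with 6 states, pigeonhole forces a repeat within the first 6 steps.)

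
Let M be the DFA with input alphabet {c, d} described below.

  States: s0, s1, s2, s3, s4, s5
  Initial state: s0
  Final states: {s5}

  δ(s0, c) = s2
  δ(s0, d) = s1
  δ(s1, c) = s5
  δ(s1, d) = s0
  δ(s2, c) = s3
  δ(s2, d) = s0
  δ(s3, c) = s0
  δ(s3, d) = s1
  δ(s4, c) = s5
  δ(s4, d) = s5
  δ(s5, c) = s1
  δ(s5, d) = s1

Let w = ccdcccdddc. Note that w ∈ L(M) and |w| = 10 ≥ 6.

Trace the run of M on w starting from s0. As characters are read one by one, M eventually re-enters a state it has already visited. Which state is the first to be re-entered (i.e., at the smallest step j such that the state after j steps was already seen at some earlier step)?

s1

Run of M on w = c c d c c c d d d c:
  step 0: s0  (start)
  step 1: s2  (read c: s0→s2)
  step 2: s3  (read c: s2→s3)
  step 3: s1  (read d: s3→s1)
  step 4: s5  (read c: s1→s5)
  step 5: s1  (read c: s5→s1)   ← first repeat (s1 seen earlier)
  step 6: s5  (read c: s1→s5)
  step 7: s1  (read d: s5→s1)
  step 8: s0  (read d: s1→s0)
  step 9: s1  (read d: s0→s1)
  step 10: s5  (read c: s1→s5)

The earliest repeat is at step j = 5: M is in s1, which it already visited at step i = 3.
With |Q| = 6, pigeonhole forces a state repeat no later than step 6; the substring read between the first and second visits to that state can be pumped.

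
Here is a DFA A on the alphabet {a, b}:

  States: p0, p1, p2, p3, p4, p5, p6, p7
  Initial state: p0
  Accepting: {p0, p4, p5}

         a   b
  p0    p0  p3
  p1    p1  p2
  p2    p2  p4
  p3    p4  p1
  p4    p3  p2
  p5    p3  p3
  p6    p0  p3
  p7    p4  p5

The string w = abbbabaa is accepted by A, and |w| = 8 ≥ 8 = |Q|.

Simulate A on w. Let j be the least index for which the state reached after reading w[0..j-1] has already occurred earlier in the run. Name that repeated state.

p0

State sequence: p0 -a-> p0 -b-> p3 -b-> p1 -b-> p2 -a-> p2 -b-> p4 -a-> p3 -a-> p4
First repeat at step 1: p0 was already visited.

The earliest repeat is at step j = 1: A is in p0, which it already visited at step i = 0.
The DFA has 8 states, so the proof of the pumping lemma guarantees a repeated state among the first 8+1 visited; the segment between the two visits is the pumpable y.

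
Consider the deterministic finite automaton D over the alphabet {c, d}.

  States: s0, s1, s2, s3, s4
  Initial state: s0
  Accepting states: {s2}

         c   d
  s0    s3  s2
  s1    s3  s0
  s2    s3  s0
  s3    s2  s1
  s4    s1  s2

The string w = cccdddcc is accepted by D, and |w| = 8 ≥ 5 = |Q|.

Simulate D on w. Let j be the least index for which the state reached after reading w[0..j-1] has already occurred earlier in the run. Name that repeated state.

s3

Run of D on w = c c c d d d c c:
  step 0: s0  (start)
  step 1: s3  (read c: s0→s3)
  step 2: s2  (read c: s3→s2)
  step 3: s3  (read c: s2→s3)   ← first repeat (s3 seen earlier)
  step 4: s1  (read d: s3→s1)
  step 5: s0  (read d: s1→s0)
  step 6: s2  (read d: s0→s2)
  step 7: s3  (read c: s2→s3)
  step 8: s2  (read c: s3→s2)

The earliest repeat is at step j = 3: D is in s3, which it already visited at step i = 1.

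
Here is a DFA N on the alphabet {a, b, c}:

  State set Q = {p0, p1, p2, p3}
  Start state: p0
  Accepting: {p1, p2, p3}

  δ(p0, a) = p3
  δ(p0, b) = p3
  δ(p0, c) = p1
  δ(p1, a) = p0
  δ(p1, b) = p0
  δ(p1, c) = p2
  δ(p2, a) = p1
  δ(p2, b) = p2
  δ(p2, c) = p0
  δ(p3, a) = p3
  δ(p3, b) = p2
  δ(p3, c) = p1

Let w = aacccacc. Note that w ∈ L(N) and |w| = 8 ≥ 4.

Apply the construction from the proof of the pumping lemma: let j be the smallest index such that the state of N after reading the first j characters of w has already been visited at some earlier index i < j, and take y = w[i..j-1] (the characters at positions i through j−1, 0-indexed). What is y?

a

Run of N on w = a a c c c a c c:
  step 0: p0  (start)
  step 1: p3  (read a: p0→p3)
  step 2: p3  (read a: p3→p3)   ← first repeat (p3 seen earlier)
  step 3: p1  (read c: p3→p1)
  step 4: p2  (read c: p1→p2)
  step 5: p0  (read c: p2→p0)
  step 6: p3  (read a: p0→p3)
  step 7: p1  (read c: p3→p1)
  step 8: p2  (read c: p1→p2)

So i = 1, j = 2, giving x = w[0:1] = a, y = w[1:2] = a, z = w[2:8] = cccacc.
Check: |xy| = 2 ≤ 4 and |y| = 1 ≥ 1. Reading y takes N from p3 back to p3, so every xyⁱz is accepted.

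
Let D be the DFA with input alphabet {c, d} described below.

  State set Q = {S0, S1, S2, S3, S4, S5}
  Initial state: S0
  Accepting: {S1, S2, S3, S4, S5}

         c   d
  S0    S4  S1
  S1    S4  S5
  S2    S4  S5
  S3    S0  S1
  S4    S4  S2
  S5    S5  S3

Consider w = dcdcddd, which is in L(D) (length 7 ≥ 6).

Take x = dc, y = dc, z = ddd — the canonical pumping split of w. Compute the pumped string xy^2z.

dcdcdcddd

xy^2z = dc·dc·dc·ddd = dcdcdcddd.
Reading y = dc takes D from S4 back to S4, so after x·y·y the machine is still in S4, and z then leads to the accepting state S3. Hence dcdcdcddd ∈ L(D).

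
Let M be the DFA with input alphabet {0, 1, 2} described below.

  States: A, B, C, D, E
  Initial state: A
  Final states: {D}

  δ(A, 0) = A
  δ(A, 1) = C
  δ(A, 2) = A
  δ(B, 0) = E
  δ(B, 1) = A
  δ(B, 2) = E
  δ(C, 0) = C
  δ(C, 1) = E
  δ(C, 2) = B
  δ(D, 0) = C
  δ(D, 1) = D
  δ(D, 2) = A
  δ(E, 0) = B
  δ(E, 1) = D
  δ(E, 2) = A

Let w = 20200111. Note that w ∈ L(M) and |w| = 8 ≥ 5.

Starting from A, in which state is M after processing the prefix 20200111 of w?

D

State sequence: A -2-> A -0-> A -2-> A -0-> A -0-> A -1-> C -1-> E -1-> D

After reading 8 characters, M is in state D.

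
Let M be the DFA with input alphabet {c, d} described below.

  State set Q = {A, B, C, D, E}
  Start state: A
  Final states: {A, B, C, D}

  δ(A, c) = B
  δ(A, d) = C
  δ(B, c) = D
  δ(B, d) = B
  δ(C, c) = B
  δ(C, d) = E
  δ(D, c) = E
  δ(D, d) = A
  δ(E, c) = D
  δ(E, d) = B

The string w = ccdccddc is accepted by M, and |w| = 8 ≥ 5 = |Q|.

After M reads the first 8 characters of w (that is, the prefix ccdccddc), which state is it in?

Run of M on the first 8 characters of w = c c d c c d d c:
  step 0: A  (start)
  step 1: B  (read c: A→B)
  step 2: D  (read c: B→D)
  step 3: A  (read d: D→A)
  step 4: B  (read c: A→B)
  step 5: D  (read c: B→D)
  step 6: A  (read d: D→A)
  step 7: C  (read d: A→C)
  step 8: B  (read c: C→B)

After reading 8 characters, M is in state B.

B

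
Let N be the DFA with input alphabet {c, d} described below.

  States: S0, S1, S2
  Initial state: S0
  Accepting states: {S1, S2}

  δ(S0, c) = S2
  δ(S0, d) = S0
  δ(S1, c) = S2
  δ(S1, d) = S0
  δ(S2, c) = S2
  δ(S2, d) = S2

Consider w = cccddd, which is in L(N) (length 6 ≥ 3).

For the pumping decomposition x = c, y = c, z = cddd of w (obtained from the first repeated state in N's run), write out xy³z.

cccccddd

xy^3z = c·c·c·c·cddd = cccccddd.
Reading y = c takes N from S2 back to S2, so after x·y·y·y the machine is still in S2, and z then leads to the accepting state S2. Hence cccccddd ∈ L(N).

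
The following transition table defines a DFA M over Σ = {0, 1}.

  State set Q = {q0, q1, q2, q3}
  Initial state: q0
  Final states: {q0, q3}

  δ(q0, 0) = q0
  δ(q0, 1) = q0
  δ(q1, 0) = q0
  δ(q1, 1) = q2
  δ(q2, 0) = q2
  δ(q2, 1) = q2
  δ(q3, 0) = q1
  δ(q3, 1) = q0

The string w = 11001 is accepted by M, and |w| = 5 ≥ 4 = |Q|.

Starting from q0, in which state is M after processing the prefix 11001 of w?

Run of M on the first 5 characters of w = 1 1 0 0 1:
  step 0: q0  (start)
  step 1: q0  (read 1: q0→q0)
  step 2: q0  (read 1: q0→q0)
  step 3: q0  (read 0: q0→q0)
  step 4: q0  (read 0: q0→q0)
  step 5: q0  (read 1: q0→q0)

After reading 5 characters, M is in state q0.

q0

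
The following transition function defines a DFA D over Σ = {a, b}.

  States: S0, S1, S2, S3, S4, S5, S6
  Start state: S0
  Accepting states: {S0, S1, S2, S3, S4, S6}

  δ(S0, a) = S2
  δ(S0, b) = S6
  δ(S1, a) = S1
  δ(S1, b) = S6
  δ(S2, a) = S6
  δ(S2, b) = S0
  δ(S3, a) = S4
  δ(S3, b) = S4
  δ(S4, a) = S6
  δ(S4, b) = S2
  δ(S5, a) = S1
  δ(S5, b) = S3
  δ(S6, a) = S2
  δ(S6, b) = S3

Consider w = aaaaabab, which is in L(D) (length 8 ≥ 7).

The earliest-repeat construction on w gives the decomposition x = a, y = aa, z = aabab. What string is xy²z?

xy^2z = a·aa·aa·aabab = aaaaaaabab.
Reading y = aa takes D from S2 back to S2, so after x·y·y the machine is still in S2, and z then leads to the accepting state S0. Hence aaaaaaabab ∈ L(D).

aaaaaaabab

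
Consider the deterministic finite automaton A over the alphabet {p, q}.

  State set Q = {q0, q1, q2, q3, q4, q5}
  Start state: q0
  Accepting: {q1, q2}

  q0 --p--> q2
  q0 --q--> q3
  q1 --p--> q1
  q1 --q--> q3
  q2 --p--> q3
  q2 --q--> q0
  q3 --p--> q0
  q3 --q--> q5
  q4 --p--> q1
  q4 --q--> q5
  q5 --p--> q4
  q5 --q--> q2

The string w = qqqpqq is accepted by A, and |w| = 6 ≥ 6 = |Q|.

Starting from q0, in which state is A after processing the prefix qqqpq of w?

q5

Run of A on the first 5 characters of w = q q q p q:
  step 0: q0  (start)
  step 1: q3  (read q: q0→q3)
  step 2: q5  (read q: q3→q5)
  step 3: q2  (read q: q5→q2)
  step 4: q3  (read p: q2→q3)
  step 5: q5  (read q: q3→q5)

After reading 5 characters, A is in state q5.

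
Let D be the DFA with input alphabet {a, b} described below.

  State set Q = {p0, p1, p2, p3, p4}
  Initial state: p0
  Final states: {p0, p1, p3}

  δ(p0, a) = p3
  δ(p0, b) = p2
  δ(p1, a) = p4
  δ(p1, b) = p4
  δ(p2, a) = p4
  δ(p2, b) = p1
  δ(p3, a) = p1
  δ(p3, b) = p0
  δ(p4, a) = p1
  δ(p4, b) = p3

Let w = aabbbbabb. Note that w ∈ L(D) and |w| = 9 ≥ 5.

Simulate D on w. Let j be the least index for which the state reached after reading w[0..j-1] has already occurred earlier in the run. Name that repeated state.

Run of D on w = a a b b b b a b b:
  step 0: p0  (start)
  step 1: p3  (read a: p0→p3)
  step 2: p1  (read a: p3→p1)
  step 3: p4  (read b: p1→p4)
  step 4: p3  (read b: p4→p3)   ← first repeat (p3 seen earlier)
  step 5: p0  (read b: p3→p0)
  step 6: p2  (read b: p0→p2)
  step 7: p4  (read a: p2→p4)
  step 8: p3  (read b: p4→p3)
  step 9: p0  (read b: p3→p0)

The earliest repeat is at step j = 4: D is in p3, which it already visited at step i = 1.

p3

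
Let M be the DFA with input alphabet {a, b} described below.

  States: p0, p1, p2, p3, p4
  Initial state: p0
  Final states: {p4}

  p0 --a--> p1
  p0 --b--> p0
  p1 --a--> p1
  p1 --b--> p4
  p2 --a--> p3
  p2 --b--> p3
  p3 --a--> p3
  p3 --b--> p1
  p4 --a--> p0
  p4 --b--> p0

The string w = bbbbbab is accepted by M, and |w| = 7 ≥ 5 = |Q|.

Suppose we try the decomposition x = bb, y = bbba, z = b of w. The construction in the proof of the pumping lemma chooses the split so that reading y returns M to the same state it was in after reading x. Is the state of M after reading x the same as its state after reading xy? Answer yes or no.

Run of M on the first 6 characters of w = b b b b b a:
  step 0: p0  (start)
  step 1: p0  (read b: p0→p0)
  step 2: p0  (read b: p0→p0)
  step 3: p0  (read b: p0→p0)
  step 4: p0  (read b: p0→p0)
  step 5: p0  (read b: p0→p0)
  step 6: p1  (read a: p0→p1)

After x (step 2): p0. After xy (step 6): p1.
They differ (p0 ≠ p1), so y is not a cycle from the state after x; this split is not the one the pumping-lemma construction produces, and pumping y need not keep the string in L(M).

no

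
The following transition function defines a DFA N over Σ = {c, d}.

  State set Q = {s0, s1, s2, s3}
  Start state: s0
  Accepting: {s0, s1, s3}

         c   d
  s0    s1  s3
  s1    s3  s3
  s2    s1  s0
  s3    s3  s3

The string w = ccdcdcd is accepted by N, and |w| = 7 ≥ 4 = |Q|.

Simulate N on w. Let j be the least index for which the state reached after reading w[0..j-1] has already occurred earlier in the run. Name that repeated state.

Run of N on w = c c d c d c d:
  step 0: s0  (start)
  step 1: s1  (read c: s0→s1)
  step 2: s3  (read c: s1→s3)
  step 3: s3  (read d: s3→s3)   ← first repeat (s3 seen earlier)
  step 4: s3  (read c: s3→s3)
  step 5: s3  (read d: s3→s3)
  step 6: s3  (read c: s3→s3)
  step 7: s3  (read d: s3→s3)

The earliest repeat is at step j = 3: N is in s3, which it already visited at step i = 2.

s3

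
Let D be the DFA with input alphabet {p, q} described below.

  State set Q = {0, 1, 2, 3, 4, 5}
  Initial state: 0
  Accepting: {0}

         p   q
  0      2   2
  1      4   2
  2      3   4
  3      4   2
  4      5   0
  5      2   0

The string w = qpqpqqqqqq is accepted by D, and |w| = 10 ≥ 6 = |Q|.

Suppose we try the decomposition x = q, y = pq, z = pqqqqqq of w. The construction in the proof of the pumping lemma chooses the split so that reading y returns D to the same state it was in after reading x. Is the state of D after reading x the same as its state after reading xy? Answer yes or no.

State sequence: 0 -q-> 2 -p-> 3 -q-> 2

After x (step 1): 2. After xy (step 3): 2.
They match, so y = pq drives D around a cycle from 2 back to itself; pumping y any number of times keeps D in 2 before reading z, and xyⁱz ∈ L(D) for every i ≥ 0.

yes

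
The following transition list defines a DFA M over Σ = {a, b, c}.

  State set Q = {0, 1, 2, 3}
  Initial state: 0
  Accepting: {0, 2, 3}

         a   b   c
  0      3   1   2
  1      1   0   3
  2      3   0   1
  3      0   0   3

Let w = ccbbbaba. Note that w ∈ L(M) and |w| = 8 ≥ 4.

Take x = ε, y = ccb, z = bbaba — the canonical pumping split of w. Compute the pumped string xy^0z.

bbaba

xy⁰z = xz = ε·bbaba = bbaba.
Reading y = ccb takes M from 0 back to 0, so after x the machine is still in 0, and z then leads to the accepting state 3. Hence bbaba ∈ L(M).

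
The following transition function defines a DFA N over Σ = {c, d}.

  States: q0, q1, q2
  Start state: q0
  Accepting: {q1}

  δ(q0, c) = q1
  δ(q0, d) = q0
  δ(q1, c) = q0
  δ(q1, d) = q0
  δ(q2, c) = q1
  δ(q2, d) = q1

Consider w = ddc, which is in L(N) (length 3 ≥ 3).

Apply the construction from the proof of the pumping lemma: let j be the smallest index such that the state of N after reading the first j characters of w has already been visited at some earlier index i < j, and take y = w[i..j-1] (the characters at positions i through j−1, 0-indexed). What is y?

State sequence: q0 -d-> q0 -d-> q0 -c-> q1
First repeat at step 1: q0 was already visited.

So i = 0, j = 1, giving x = w[0:0] = ε, y = w[0:1] = d, z = w[1:3] = dc.
Check: |xy| = 1 ≤ 3 and |y| = 1 ≥ 1. Reading y takes N from q0 back to q0, so every xyⁱz is accepted.
The DFA has 3 states, so the proof of the pumping lemma guarantees a repeated state among the first 3+1 visited; the segment between the two visits is the pumpable y.

d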